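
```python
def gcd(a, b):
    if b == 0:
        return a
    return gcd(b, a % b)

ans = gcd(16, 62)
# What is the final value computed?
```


gcd(16, 62)
= gcd(62, 16 % 62) = gcd(62, 16)
= gcd(16, 62 % 16) = gcd(16, 14)
= gcd(14, 16 % 14) = gcd(14, 2)
= gcd(2, 14 % 2) = gcd(2, 0)
b == 0, return a = 2


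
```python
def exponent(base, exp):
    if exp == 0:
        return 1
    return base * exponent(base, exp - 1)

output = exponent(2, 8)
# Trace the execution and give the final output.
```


exponent(2, 8)
= 2 * exponent(2, 7)
= 2 * 2 * exponent(2, 6)
= 2 * 2 * 2 * exponent(2, 5)
= 2 * 2 * 2 * 2 * exponent(2, 4)
= 2 * 2 * 2 * 2 * 2 * exponent(2, 3)
= 2 * 2 * 2 * 2 * 2 * 2 * exponent(2, 2)
= 2 * 2 * 2 * 2 * 2 * 2 * 2 * exponent(2, 1)
= 2 * 2 * 2 * 2 * 2 * 2 * 2 * 2 * exponent(2, 0)
= 2 * 2 * 2 * 2 * 2 * 2 * 2 * 2 * 1
= 256


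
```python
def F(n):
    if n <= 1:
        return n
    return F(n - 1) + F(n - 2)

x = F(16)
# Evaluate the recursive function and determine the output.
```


F(16)
= F(15) + F(14)
= (F(14) + F(13)) + F(14)
Computing bottom-up: F(0)=0, F(1)=1, F(2)=1, F(3)=2, F(4)=3, F(5)=5, F(6)=8, F(7)=13, F(8)=21, F(9)=34, F(10)=55, F(11)=89, F(12)=144, F(13)=233, F(14)=377, F(15)=610, F(16)=987
= 987


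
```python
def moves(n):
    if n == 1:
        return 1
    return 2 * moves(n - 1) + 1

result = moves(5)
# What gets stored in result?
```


moves(5)
= 2 * moves(4) + 1
= 2 * (2 * moves(3) + 1) + 1
= 2 * (2 * (2 * moves(2) + 1) + 1) + 1
= 2 * (2 * (2 * (2 * moves(1) + 1) + 1) + 1) + 1
Now compute bottom-up:
moves(1) = 1
moves(2) = 2 * 1 + 1 = 3
moves(3) = 2 * 3 + 1 = 7
moves(4) = 2 * 7 + 1 = 15
moves(5) = 2 * 15 + 1 = 31
= 31


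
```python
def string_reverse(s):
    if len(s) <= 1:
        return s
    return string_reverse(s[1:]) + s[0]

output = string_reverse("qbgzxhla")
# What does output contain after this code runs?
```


string_reverse("qbgzxhla")
= string_reverse("bgzxhla") + "q"
= string_reverse("gzxhla") + "b" + "q"
= string_reverse("zxhla") + "g" + "b" + "q"
= string_reverse("xhla") + "z" + "g" + "b" + "q"
= string_reverse("hla") + "x" + "z" + "g" + "b" + "q"
= string_reverse("la") + "h" + "x" + "z" + "g" + "b" + "q"
= string_reverse("a") + "l" + "h" + "x" + "z" + "g" + "b" + "q"
= "a" + "l" + "h" + "x" + "z" + "g" + "b" + "q"
= "alhxzgbq"


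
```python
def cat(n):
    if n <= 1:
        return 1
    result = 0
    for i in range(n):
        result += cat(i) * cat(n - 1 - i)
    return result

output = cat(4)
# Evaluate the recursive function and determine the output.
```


cat(4)
= sum of cat(i) * cat(4-1-i) for i in 0..3
First compute sub-values bottom-up:
  cat(0) = 1, cat(1) = 1
  cat(2) = 1*1 + 1*1 = 2
  cat(3) = 1*2 + 1*1 + 2*1 = 5
Now cat(4):
  cat(0)*cat(3) = 1*5 = 5
  cat(1)*cat(2) = 1*2 = 2
  cat(2)*cat(1) = 2*1 = 2
  cat(3)*cat(0) = 5*1 = 5
= 5 + 2 + 2 + 5
= 14


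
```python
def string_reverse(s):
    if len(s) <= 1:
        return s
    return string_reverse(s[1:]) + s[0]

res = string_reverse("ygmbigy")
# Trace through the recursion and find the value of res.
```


string_reverse("ygmbigy")
= string_reverse("gmbigy") + "y"
= string_reverse("mbigy") + "g" + "y"
= string_reverse("bigy") + "m" + "g" + "y"
= string_reverse("igy") + "b" + "m" + "g" + "y"
= string_reverse("gy") + "i" + "b" + "m" + "g" + "y"
= string_reverse("y") + "g" + "i" + "b" + "m" + "g" + "y"
= "y" + "g" + "i" + "b" + "m" + "g" + "y"
= "ygibmgy"


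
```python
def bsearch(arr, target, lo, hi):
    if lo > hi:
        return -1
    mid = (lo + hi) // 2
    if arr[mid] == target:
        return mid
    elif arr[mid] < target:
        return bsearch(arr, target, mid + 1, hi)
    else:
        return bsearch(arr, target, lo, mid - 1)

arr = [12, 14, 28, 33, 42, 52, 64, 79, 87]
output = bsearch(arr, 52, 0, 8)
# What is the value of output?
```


bsearch(arr, 52, 0, 8)
lo=0, hi=8, mid=4, arr[mid]=42
42 < 52, search right half
lo=5, hi=8, mid=6, arr[mid]=64
64 > 52, search left half
lo=5, hi=5, mid=5, arr[mid]=52
arr[5] == 52, found at index 5
= 5


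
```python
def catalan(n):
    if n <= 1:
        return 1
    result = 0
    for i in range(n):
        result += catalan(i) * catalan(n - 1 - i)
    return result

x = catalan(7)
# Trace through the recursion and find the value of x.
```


catalan(7)
= sum of catalan(i) * catalan(7-1-i) for i in 0..6
First compute sub-values bottom-up:
  catalan(0) = 1, catalan(1) = 1
  catalan(2) = 1*1 + 1*1 = 2
  catalan(3) = 1*2 + 1*1 + 2*1 = 5
  catalan(4) = 1*5 + 1*2 + 2*1 + 5*1 = 14
  catalan(5) = 1*14 + 1*5 + 2*2 + 5*1 + 14*1 = 42
  catalan(6) = 1*42 + 1*14 + 2*5 + 5*2 + 14*1 + 42*1 = 132
Now catalan(7):
  catalan(0)*catalan(6) = 1*132 = 132
  catalan(1)*catalan(5) = 1*42 = 42
  catalan(2)*catalan(4) = 2*14 = 28
  catalan(3)*catalan(3) = 5*5 = 25
  catalan(4)*catalan(2) = 14*2 = 28
  catalan(5)*catalan(1) = 42*1 = 42
  catalan(6)*catalan(0) = 132*1 = 132
= 132 + 42 + 28 + 25 + 28 + 42 + 132
= 429


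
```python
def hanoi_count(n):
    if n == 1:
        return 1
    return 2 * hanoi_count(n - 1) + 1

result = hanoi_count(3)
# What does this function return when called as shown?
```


hanoi_count(3)
= 2 * hanoi_count(2) + 1
= 2 * (2 * hanoi_count(1) + 1) + 1
Now compute bottom-up:
hanoi_count(1) = 1
hanoi_count(2) = 2 * 1 + 1 = 3
hanoi_count(3) = 2 * 3 + 1 = 7
= 7


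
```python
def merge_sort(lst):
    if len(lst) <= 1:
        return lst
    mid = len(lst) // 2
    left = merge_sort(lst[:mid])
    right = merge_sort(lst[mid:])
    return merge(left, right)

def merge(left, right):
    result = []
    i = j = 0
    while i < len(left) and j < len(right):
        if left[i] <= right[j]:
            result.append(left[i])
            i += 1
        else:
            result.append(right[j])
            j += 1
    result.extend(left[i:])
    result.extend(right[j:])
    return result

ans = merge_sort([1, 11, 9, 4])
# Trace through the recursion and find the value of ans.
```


merge_sort([1, 11, 9, 4])
Split into [1, 11] and [9, 4]
Left sorted: [1, 11]
Right sorted: [4, 9]
Merge [1, 11] and [4, 9]
= [1, 4, 9, 11]


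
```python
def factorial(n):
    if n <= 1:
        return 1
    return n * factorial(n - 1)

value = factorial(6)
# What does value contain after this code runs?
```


factorial(6)
= 6 * factorial(5)
= 6 * 5 * factorial(4)
= 6 * 5 * 4 * factorial(3)
= 6 * 5 * 4 * 3 * factorial(2)
= 6 * 5 * 4 * 3 * 2 * factorial(1)
= 6 * 5 * 4 * 3 * 2 * 1
= 720


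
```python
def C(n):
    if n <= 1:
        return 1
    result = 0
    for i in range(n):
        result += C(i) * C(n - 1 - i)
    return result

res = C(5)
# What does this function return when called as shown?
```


C(5)
= sum of C(i) * C(5-1-i) for i in 0..4
First compute sub-values bottom-up:
  C(0) = 1, C(1) = 1
  C(2) = 1*1 + 1*1 = 2
  C(3) = 1*2 + 1*1 + 2*1 = 5
  C(4) = 1*5 + 1*2 + 2*1 + 5*1 = 14
Now C(5):
  C(0)*C(4) = 1*14 = 14
  C(1)*C(3) = 1*5 = 5
  C(2)*C(2) = 2*2 = 4
  C(3)*C(1) = 5*1 = 5
  C(4)*C(0) = 14*1 = 14
= 14 + 5 + 4 + 5 + 14
= 42


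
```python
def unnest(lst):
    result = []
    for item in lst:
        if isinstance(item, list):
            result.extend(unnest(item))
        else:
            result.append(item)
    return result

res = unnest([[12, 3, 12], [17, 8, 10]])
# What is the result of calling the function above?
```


unnest([[12, 3, 12], [17, 8, 10]])
Processing each element:
  [12, 3, 12] is a list -> unnest recursively -> [12, 3, 12]
  [17, 8, 10] is a list -> unnest recursively -> [17, 8, 10]
= [12, 3, 12, 17, 8, 10]


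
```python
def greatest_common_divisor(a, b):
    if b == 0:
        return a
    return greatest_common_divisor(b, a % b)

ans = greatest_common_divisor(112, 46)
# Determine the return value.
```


greatest_common_divisor(112, 46)
= greatest_common_divisor(46, 112 % 46) = greatest_common_divisor(46, 20)
= greatest_common_divisor(20, 46 % 20) = greatest_common_divisor(20, 6)
= greatest_common_divisor(6, 20 % 6) = greatest_common_divisor(6, 2)
= greatest_common_divisor(2, 6 % 2) = greatest_common_divisor(2, 0)
b == 0, return a = 2


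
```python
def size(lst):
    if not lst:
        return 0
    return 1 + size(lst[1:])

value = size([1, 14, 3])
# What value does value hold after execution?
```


size([1, 14, 3])
= 1 + size([14, 3])
= 1 + 1 + size([3])
= 1 + 1 + 1 + size([])
= 1 + 1 + 1 + 0
= 3


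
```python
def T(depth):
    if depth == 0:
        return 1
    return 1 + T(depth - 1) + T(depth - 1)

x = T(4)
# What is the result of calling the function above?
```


T(4)
= 1 + T(3) + T(3)
= 1 + 2 * T(3)
T(k) = 2^(k+1) - 1
T(0) = 1
T(1) = 3
T(2) = 7
T(3) = 15
T(4) = 31
T(4) = 2^5 - 1 = 31


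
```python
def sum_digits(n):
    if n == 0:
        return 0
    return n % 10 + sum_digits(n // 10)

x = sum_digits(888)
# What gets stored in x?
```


sum_digits(888)
= 8 + sum_digits(88)
= 8 + 8 + sum_digits(8)
= 8 + 8 + 8 + sum_digits(0)
= 8 + 8 + 8 + 0
= 24


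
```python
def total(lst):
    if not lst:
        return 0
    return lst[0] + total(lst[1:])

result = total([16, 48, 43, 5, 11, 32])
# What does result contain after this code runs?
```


total([16, 48, 43, 5, 11, 32])
= 16 + total([48, 43, 5, 11, 32])
= 16 + 48 + total([43, 5, 11, 32])
= 16 + 48 + 43 + total([5, 11, 32])
= 16 + 48 + 43 + 5 + total([11, 32])
= 16 + 48 + 43 + 5 + 11 + total([32])
= 16 + 48 + 43 + 5 + 11 + 32 + total([])
= 16 + 48 + 43 + 5 + 11 + 32 + 0
= 155


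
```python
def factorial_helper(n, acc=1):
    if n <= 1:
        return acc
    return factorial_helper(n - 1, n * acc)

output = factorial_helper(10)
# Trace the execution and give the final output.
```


factorial_helper(10, 1)
= factorial_helper(9, 10 * 1) = factorial_helper(9, 10)
= factorial_helper(8, 9 * 10) = factorial_helper(8, 90)
= factorial_helper(7, 8 * 90) = factorial_helper(7, 720)
= factorial_helper(6, 7 * 720) = factorial_helper(6, 5040)
= factorial_helper(5, 6 * 5040) = factorial_helper(5, 30240)
= factorial_helper(4, 5 * 30240) = factorial_helper(4, 151200)
= factorial_helper(3, 4 * 151200) = factorial_helper(3, 604800)
= factorial_helper(2, 3 * 604800) = factorial_helper(2, 1814400)
= factorial_helper(1, 2 * 1814400) = factorial_helper(1, 3628800)
n <= 1, return acc = 3628800


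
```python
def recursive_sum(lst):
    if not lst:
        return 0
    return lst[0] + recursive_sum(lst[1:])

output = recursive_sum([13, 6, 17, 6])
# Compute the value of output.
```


recursive_sum([13, 6, 17, 6])
= 13 + recursive_sum([6, 17, 6])
= 13 + 6 + recursive_sum([17, 6])
= 13 + 6 + 17 + recursive_sum([6])
= 13 + 6 + 17 + 6 + recursive_sum([])
= 13 + 6 + 17 + 6 + 0
= 42


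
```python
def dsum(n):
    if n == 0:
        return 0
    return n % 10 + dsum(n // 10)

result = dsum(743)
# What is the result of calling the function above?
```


dsum(743)
= 3 + dsum(74)
= 3 + 4 + dsum(7)
= 3 + 4 + 7 + dsum(0)
= 3 + 4 + 7 + 0
= 14


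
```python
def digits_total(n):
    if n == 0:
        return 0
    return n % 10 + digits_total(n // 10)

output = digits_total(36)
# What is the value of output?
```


digits_total(36)
= 6 + digits_total(3)
= 6 + 3 + digits_total(0)
= 6 + 3 + 0
= 9


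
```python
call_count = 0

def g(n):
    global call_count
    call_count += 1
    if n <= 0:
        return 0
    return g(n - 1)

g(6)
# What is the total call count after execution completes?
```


g(6) calls g(5) calls ... calls g(0)
Total calls: 6 + 1 (for base case) = 7


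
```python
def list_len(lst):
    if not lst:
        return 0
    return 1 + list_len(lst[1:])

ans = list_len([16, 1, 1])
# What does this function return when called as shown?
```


list_len([16, 1, 1])
= 1 + list_len([1, 1])
= 1 + 1 + list_len([1])
= 1 + 1 + 1 + list_len([])
= 1 + 1 + 1 + 0
= 3


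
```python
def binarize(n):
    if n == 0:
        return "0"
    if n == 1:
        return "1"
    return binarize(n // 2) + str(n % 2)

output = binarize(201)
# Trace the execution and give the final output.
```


binarize(201)
= binarize(100) + "1"
= binarize(50) + "0" + "1"
= binarize(25) + "0" + "0" + "1"
= binarize(12) + "1" + "0" + "0" + "1"
= binarize(6) + "0" + "1" + "0" + "0" + "1"
= binarize(3) + "0" + "0" + "1" + "0" + "0" + "1"
= binarize(1) + "1" + "0" + "0" + "1" + "0" + "0" + "1"
= "1" + "1" + "0" + "0" + "1" + "0" + "0" + "1"
= "11001001"


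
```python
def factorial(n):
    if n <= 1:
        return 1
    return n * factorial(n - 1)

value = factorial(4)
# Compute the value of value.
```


factorial(4)
= 4 * factorial(3)
= 4 * 3 * factorial(2)
= 4 * 3 * 2 * factorial(1)
= 4 * 3 * 2 * 1
= 24


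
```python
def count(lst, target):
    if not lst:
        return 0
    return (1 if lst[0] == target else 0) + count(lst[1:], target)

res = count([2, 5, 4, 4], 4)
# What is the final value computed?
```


count([2, 5, 4, 4], 4)
lst[0]=2 != 4: 0 + count([5, 4, 4], 4)
lst[0]=5 != 4: 0 + count([4, 4], 4)
lst[0]=4 == 4: 1 + count([4], 4)
lst[0]=4 == 4: 1 + count([], 4)
= 2


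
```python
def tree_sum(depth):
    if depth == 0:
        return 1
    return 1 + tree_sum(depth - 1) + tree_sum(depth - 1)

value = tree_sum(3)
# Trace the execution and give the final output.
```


tree_sum(3)
= 1 + tree_sum(2) + tree_sum(2)
= 1 + 2 * tree_sum(2)
tree_sum(k) = 2^(k+1) - 1
tree_sum(0) = 1
tree_sum(1) = 3
tree_sum(2) = 7
tree_sum(3) = 15
tree_sum(3) = 2^4 - 1 = 15


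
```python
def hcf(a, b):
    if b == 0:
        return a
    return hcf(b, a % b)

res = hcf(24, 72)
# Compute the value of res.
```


hcf(24, 72)
= hcf(72, 24 % 72) = hcf(72, 24)
= hcf(24, 72 % 24) = hcf(24, 0)
b == 0, return a = 24


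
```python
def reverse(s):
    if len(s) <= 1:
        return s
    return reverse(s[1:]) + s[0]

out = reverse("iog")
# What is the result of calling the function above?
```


reverse("iog")
= reverse("og") + "i"
= reverse("g") + "o" + "i"
= "g" + "o" + "i"
= "goi"


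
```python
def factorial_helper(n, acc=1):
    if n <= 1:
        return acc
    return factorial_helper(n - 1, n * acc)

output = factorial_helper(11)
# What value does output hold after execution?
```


factorial_helper(11, 1)
= factorial_helper(10, 11 * 1) = factorial_helper(10, 11)
= factorial_helper(9, 10 * 11) = factorial_helper(9, 110)
= factorial_helper(8, 9 * 110) = factorial_helper(8, 990)
= factorial_helper(7, 8 * 990) = factorial_helper(7, 7920)
= factorial_helper(6, 7 * 7920) = factorial_helper(6, 55440)
= factorial_helper(5, 6 * 55440) = factorial_helper(5, 332640)
= factorial_helper(4, 5 * 332640) = factorial_helper(4, 1663200)
= factorial_helper(3, 4 * 1663200) = factorial_helper(3, 6652800)
= factorial_helper(2, 3 * 6652800) = factorial_helper(2, 19958400)
= factorial_helper(1, 2 * 19958400) = factorial_helper(1, 39916800)
n <= 1, return acc = 39916800


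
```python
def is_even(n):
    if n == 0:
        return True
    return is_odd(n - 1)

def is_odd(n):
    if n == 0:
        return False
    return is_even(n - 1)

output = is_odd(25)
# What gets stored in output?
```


is_odd(25)
= is_even(24)
= is_odd(23)
= is_even(22)
= is_odd(21)
= is_even(20)
= is_odd(19)
= is_even(18)
= is_odd(17)
= is_even(16)
= is_odd(15)
= is_even(14)
= is_odd(13)
= is_even(12)
= is_odd(11)
= is_even(10)
= is_odd(9)
= is_even(8)
= is_odd(7)
= is_even(6)
= is_odd(5)
= is_even(4)
= is_odd(3)
= is_even(2)
= is_odd(1)
= is_even(0)
n == 0: return True
= True


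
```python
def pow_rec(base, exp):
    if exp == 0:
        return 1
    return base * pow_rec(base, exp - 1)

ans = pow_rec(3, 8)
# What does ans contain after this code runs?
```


pow_rec(3, 8)
= 3 * pow_rec(3, 7)
= 3 * 3 * pow_rec(3, 6)
= 3 * 3 * 3 * pow_rec(3, 5)
= 3 * 3 * 3 * 3 * pow_rec(3, 4)
= 3 * 3 * 3 * 3 * 3 * pow_rec(3, 3)
= 3 * 3 * 3 * 3 * 3 * 3 * pow_rec(3, 2)
= 3 * 3 * 3 * 3 * 3 * 3 * 3 * pow_rec(3, 1)
= 3 * 3 * 3 * 3 * 3 * 3 * 3 * 3 * pow_rec(3, 0)
= 3 * 3 * 3 * 3 * 3 * 3 * 3 * 3 * 1
= 6561


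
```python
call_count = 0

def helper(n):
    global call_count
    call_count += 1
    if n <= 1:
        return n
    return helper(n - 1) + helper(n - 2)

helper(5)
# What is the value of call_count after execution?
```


helper(5) calls helper(4) and helper(3); each non-base call branches into two more.
Let C(k) = total number of calls made by helper(k), including the call to helper(k) itself.
Base cases: C(0) = 1, C(1) = 1
Recurrence: C(k) = 1 + C(k-1) + C(k-2)
  C(2) = 1 + C(1) + C(0) = 1 + 1 + 1 = 3
  C(3) = 1 + C(2) + C(1) = 1 + 3 + 1 = 5
  C(4) = 1 + C(3) + C(2) = 1 + 5 + 3 = 9
  C(5) = 1 + C(4) + C(3) = 1 + 9 + 5 = 15
Total calls = C(5) = 15


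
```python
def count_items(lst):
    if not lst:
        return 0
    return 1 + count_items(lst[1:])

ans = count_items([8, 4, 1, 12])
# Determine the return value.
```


count_items([8, 4, 1, 12])
= 1 + count_items([4, 1, 12])
= 1 + 1 + count_items([1, 12])
= 1 + 1 + 1 + count_items([12])
= 1 + 1 + 1 + 1 + count_items([])
= 1 + 1 + 1 + 1 + 0
= 4


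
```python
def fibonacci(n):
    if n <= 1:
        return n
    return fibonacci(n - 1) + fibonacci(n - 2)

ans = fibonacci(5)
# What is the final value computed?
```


fibonacci(5)
= fibonacci(4) + fibonacci(3)
= (fibonacci(3) + fibonacci(2)) + fibonacci(3)
Computing bottom-up: fibonacci(0)=0, fibonacci(1)=1, fibonacci(2)=1, fibonacci(3)=2, fibonacci(4)=3, fibonacci(5)=5
= 5


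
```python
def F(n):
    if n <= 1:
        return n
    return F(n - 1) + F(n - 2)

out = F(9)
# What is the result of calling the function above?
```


F(9)
= F(8) + F(7)
= (F(7) + F(6)) + F(7)
Computing bottom-up: F(0)=0, F(1)=1, F(2)=1, F(3)=2, F(4)=3, F(5)=5, F(6)=8, F(7)=13, F(8)=21, F(9)=34
= 34


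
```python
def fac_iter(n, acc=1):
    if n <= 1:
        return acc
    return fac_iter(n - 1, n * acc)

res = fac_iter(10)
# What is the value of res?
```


fac_iter(10, 1)
= fac_iter(9, 10 * 1) = fac_iter(9, 10)
= fac_iter(8, 9 * 10) = fac_iter(8, 90)
= fac_iter(7, 8 * 90) = fac_iter(7, 720)
= fac_iter(6, 7 * 720) = fac_iter(6, 5040)
= fac_iter(5, 6 * 5040) = fac_iter(5, 30240)
= fac_iter(4, 5 * 30240) = fac_iter(4, 151200)
= fac_iter(3, 4 * 151200) = fac_iter(3, 604800)
= fac_iter(2, 3 * 604800) = fac_iter(2, 1814400)
= fac_iter(1, 2 * 1814400) = fac_iter(1, 3628800)
n <= 1, return acc = 3628800


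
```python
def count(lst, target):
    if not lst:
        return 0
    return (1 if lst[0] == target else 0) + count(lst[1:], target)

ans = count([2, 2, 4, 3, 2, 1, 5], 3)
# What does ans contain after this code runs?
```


count([2, 2, 4, 3, 2, 1, 5], 3)
lst[0]=2 != 3: 0 + count([2, 4, 3, 2, 1, 5], 3)
lst[0]=2 != 3: 0 + count([4, 3, 2, 1, 5], 3)
lst[0]=4 != 3: 0 + count([3, 2, 1, 5], 3)
lst[0]=3 == 3: 1 + count([2, 1, 5], 3)
lst[0]=2 != 3: 0 + count([1, 5], 3)
lst[0]=1 != 3: 0 + count([5], 3)
lst[0]=5 != 3: 0 + count([], 3)
= 1


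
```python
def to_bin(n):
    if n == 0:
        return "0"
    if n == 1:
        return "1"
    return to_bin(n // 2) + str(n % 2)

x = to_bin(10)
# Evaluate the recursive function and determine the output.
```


to_bin(10)
= to_bin(5) + "0"
= to_bin(2) + "1" + "0"
= to_bin(1) + "0" + "1" + "0"
= "1" + "0" + "1" + "0"
= "1010"


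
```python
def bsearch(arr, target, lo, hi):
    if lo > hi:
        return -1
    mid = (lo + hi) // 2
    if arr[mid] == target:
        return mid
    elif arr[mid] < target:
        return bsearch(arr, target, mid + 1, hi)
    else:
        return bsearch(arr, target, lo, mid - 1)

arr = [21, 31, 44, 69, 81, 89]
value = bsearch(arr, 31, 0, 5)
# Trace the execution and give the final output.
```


bsearch(arr, 31, 0, 5)
lo=0, hi=5, mid=2, arr[mid]=44
44 > 31, search left half
lo=0, hi=1, mid=0, arr[mid]=21
21 < 31, search right half
lo=1, hi=1, mid=1, arr[mid]=31
arr[1] == 31, found at index 1
= 1


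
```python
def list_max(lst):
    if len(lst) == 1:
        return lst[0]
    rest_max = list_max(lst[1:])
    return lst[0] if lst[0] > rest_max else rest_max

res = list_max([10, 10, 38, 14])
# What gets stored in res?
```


list_max([10, 10, 38, 14])
= compare 10 with list_max([10, 38, 14])
= compare 10 with list_max([38, 14])
= compare 38 with list_max([14])
Base: list_max([14]) = 14
compare 38 with 14: max = 38
compare 10 with 38: max = 38
compare 10 with 38: max = 38
= 38


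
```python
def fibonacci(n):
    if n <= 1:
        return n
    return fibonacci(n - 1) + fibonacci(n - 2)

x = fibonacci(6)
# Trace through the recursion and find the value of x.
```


fibonacci(6)
= fibonacci(5) + fibonacci(4)
= (fibonacci(4) + fibonacci(3)) + fibonacci(4)
Computing bottom-up: fibonacci(0)=0, fibonacci(1)=1, fibonacci(2)=1, fibonacci(3)=2, fibonacci(4)=3, fibonacci(5)=5, fibonacci(6)=8
= 8


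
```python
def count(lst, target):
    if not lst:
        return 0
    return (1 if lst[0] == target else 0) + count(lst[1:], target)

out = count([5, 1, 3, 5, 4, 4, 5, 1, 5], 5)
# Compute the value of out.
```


count([5, 1, 3, 5, 4, 4, 5, 1, 5], 5)
lst[0]=5 == 5: 1 + count([1, 3, 5, 4, 4, 5, 1, 5], 5)
lst[0]=1 != 5: 0 + count([3, 5, 4, 4, 5, 1, 5], 5)
lst[0]=3 != 5: 0 + count([5, 4, 4, 5, 1, 5], 5)
lst[0]=5 == 5: 1 + count([4, 4, 5, 1, 5], 5)
lst[0]=4 != 5: 0 + count([4, 5, 1, 5], 5)
lst[0]=4 != 5: 0 + count([5, 1, 5], 5)
lst[0]=5 == 5: 1 + count([1, 5], 5)
lst[0]=1 != 5: 0 + count([5], 5)
lst[0]=5 == 5: 1 + count([], 5)
= 4


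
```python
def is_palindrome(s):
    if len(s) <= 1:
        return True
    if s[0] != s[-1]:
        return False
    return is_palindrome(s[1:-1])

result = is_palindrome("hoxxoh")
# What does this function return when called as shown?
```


is_palindrome("hoxxoh")
"hoxxoh": s[0]='h' == s[-1]='h' -> is_palindrome("oxxo")
"oxxo": s[0]='o' == s[-1]='o' -> is_palindrome("xx")
"xx": s[0]='x' == s[-1]='x' -> is_palindrome("")
"": len <= 1 -> True
= True


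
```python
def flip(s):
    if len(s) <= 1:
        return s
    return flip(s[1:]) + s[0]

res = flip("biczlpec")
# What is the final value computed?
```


flip("biczlpec")
= flip("iczlpec") + "b"
= flip("czlpec") + "i" + "b"
= flip("zlpec") + "c" + "i" + "b"
= flip("lpec") + "z" + "c" + "i" + "b"
= flip("pec") + "l" + "z" + "c" + "i" + "b"
= flip("ec") + "p" + "l" + "z" + "c" + "i" + "b"
= flip("c") + "e" + "p" + "l" + "z" + "c" + "i" + "b"
= "c" + "e" + "p" + "l" + "z" + "c" + "i" + "b"
= "ceplzcib"


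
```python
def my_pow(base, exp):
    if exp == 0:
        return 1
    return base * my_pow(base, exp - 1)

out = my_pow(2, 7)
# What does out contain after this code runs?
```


my_pow(2, 7)
= 2 * my_pow(2, 6)
= 2 * 2 * my_pow(2, 5)
= 2 * 2 * 2 * my_pow(2, 4)
= 2 * 2 * 2 * 2 * my_pow(2, 3)
= 2 * 2 * 2 * 2 * 2 * my_pow(2, 2)
= 2 * 2 * 2 * 2 * 2 * 2 * my_pow(2, 1)
= 2 * 2 * 2 * 2 * 2 * 2 * 2 * my_pow(2, 0)
= 2 * 2 * 2 * 2 * 2 * 2 * 2 * 1
= 128


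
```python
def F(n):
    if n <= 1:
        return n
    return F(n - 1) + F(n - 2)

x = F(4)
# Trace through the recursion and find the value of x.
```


F(4)
= F(3) + F(2)
= (F(2) + F(1)) + F(2)
Computing bottom-up: F(0)=0, F(1)=1, F(2)=1, F(3)=2, F(4)=3
= 3


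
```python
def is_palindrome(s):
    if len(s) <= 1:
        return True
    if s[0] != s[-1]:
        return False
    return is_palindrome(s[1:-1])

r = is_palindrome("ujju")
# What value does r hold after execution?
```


is_palindrome("ujju")
"ujju": s[0]='u' == s[-1]='u' -> is_palindrome("jj")
"jj": s[0]='j' == s[-1]='j' -> is_palindrome("")
"": len <= 1 -> True
= True


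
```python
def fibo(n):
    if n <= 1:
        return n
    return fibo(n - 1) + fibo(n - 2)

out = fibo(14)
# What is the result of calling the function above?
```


fibo(14)
= fibo(13) + fibo(12)
= (fibo(12) + fibo(11)) + fibo(12)
Computing bottom-up: fibo(0)=0, fibo(1)=1, fibo(2)=1, fibo(3)=2, fibo(4)=3, fibo(5)=5, fibo(6)=8, fibo(7)=13, fibo(8)=21, fibo(9)=34, fibo(10)=55, fibo(11)=89, fibo(12)=144, fibo(13)=233, fibo(14)=377
= 377


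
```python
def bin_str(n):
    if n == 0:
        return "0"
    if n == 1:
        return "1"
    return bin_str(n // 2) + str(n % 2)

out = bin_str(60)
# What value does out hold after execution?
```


bin_str(60)
= bin_str(30) + "0"
= bin_str(15) + "0" + "0"
= bin_str(7) + "1" + "0" + "0"
= bin_str(3) + "1" + "1" + "0" + "0"
= bin_str(1) + "1" + "1" + "1" + "0" + "0"
= "1" + "1" + "1" + "1" + "0" + "0"
= "111100"


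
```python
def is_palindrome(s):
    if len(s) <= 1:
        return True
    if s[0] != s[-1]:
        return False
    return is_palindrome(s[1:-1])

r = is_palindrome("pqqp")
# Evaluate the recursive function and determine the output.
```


is_palindrome("pqqp")
"pqqp": s[0]='p' == s[-1]='p' -> is_palindrome("qq")
"qq": s[0]='q' == s[-1]='q' -> is_palindrome("")
"": len <= 1 -> True
= True


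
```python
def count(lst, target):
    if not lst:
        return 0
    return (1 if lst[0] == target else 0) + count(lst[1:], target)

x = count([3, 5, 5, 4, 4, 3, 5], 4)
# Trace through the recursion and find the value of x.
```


count([3, 5, 5, 4, 4, 3, 5], 4)
lst[0]=3 != 4: 0 + count([5, 5, 4, 4, 3, 5], 4)
lst[0]=5 != 4: 0 + count([5, 4, 4, 3, 5], 4)
lst[0]=5 != 4: 0 + count([4, 4, 3, 5], 4)
lst[0]=4 == 4: 1 + count([4, 3, 5], 4)
lst[0]=4 == 4: 1 + count([3, 5], 4)
lst[0]=3 != 4: 0 + count([5], 4)
lst[0]=5 != 4: 0 + count([], 4)
= 2


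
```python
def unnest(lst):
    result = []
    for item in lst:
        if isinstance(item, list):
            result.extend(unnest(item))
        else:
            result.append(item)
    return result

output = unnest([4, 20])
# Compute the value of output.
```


unnest([4, 20])
Processing each element:
  4 is not a list -> append 4
  20 is not a list -> append 20
= [4, 20]


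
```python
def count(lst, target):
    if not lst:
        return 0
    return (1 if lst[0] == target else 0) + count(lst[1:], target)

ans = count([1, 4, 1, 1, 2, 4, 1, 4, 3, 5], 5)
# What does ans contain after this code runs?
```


count([1, 4, 1, 1, 2, 4, 1, 4, 3, 5], 5)
lst[0]=1 != 5: 0 + count([4, 1, 1, 2, 4, 1, 4, 3, 5], 5)
lst[0]=4 != 5: 0 + count([1, 1, 2, 4, 1, 4, 3, 5], 5)
lst[0]=1 != 5: 0 + count([1, 2, 4, 1, 4, 3, 5], 5)
lst[0]=1 != 5: 0 + count([2, 4, 1, 4, 3, 5], 5)
lst[0]=2 != 5: 0 + count([4, 1, 4, 3, 5], 5)
lst[0]=4 != 5: 0 + count([1, 4, 3, 5], 5)
lst[0]=1 != 5: 0 + count([4, 3, 5], 5)
lst[0]=4 != 5: 0 + count([3, 5], 5)
lst[0]=3 != 5: 0 + count([5], 5)
lst[0]=5 == 5: 1 + count([], 5)
= 1


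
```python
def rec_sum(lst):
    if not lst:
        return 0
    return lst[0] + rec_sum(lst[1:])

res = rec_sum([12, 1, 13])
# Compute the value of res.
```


rec_sum([12, 1, 13])
= 12 + rec_sum([1, 13])
= 12 + 1 + rec_sum([13])
= 12 + 1 + 13 + rec_sum([])
= 12 + 1 + 13 + 0
= 26


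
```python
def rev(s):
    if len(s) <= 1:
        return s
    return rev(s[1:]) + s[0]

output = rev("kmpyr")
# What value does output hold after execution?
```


rev("kmpyr")
= rev("mpyr") + "k"
= rev("pyr") + "m" + "k"
= rev("yr") + "p" + "m" + "k"
= rev("r") + "y" + "p" + "m" + "k"
= "r" + "y" + "p" + "m" + "k"
= "rypmk"


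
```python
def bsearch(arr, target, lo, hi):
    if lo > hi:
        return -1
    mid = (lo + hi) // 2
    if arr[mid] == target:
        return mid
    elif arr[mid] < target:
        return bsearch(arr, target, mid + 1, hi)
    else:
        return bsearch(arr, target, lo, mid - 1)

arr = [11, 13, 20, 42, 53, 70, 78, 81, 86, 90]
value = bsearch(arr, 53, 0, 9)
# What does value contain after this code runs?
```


bsearch(arr, 53, 0, 9)
lo=0, hi=9, mid=4, arr[mid]=53
arr[4] == 53, found at index 4
= 4


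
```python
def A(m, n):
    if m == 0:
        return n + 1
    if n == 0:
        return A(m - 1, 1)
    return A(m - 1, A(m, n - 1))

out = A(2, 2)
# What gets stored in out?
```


A(2, 2)
= A(1, A(2, 1))
First compute A(2, 1) = 5
= A(1, 5)
= 7


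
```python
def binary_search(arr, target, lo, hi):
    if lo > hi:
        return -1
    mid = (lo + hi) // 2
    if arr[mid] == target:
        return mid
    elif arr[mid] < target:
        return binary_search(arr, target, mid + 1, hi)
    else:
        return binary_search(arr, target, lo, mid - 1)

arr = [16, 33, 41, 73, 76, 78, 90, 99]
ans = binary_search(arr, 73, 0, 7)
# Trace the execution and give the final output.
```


binary_search(arr, 73, 0, 7)
lo=0, hi=7, mid=3, arr[mid]=73
arr[3] == 73, found at index 3
= 3


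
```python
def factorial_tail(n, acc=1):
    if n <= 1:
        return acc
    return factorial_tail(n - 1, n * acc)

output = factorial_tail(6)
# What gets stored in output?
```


factorial_tail(6, 1)
= factorial_tail(5, 6 * 1) = factorial_tail(5, 6)
= factorial_tail(4, 5 * 6) = factorial_tail(4, 30)
= factorial_tail(3, 4 * 30) = factorial_tail(3, 120)
= factorial_tail(2, 3 * 120) = factorial_tail(2, 360)
= factorial_tail(1, 2 * 360) = factorial_tail(1, 720)
n <= 1, return acc = 720


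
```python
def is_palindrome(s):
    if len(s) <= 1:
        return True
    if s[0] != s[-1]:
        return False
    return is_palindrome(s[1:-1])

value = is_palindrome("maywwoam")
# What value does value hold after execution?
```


is_palindrome("maywwoam")
"maywwoam": s[0]='m' == s[-1]='m' -> is_palindrome("aywwoa")
"aywwoa": s[0]='a' == s[-1]='a' -> is_palindrome("ywwo")
"ywwo": s[0]='y' != s[-1]='o' -> False
= False


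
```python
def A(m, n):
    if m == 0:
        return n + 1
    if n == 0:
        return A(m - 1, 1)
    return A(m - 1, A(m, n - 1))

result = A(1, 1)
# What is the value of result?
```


A(1, 1)
= A(0, A(1, 0))
First compute A(1, 0) = 2
= A(0, 2)
= 3


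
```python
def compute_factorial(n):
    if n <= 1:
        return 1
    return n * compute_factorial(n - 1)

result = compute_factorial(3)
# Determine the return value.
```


compute_factorial(3)
= 3 * compute_factorial(2)
= 3 * 2 * compute_factorial(1)
= 3 * 2 * 1
= 6


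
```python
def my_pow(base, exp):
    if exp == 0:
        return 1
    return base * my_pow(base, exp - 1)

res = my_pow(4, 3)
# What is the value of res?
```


my_pow(4, 3)
= 4 * my_pow(4, 2)
= 4 * 4 * my_pow(4, 1)
= 4 * 4 * 4 * my_pow(4, 0)
= 4 * 4 * 4 * 1
= 64


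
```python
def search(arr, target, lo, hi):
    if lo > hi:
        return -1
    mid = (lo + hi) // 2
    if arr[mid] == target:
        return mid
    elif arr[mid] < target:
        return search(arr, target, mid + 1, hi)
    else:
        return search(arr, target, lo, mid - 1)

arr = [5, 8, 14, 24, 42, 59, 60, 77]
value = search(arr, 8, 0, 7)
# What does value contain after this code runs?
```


search(arr, 8, 0, 7)
lo=0, hi=7, mid=3, arr[mid]=24
24 > 8, search left half
lo=0, hi=2, mid=1, arr[mid]=8
arr[1] == 8, found at index 1
= 1


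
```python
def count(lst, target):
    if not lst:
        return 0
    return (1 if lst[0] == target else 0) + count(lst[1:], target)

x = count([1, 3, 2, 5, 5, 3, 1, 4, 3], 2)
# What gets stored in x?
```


count([1, 3, 2, 5, 5, 3, 1, 4, 3], 2)
lst[0]=1 != 2: 0 + count([3, 2, 5, 5, 3, 1, 4, 3], 2)
lst[0]=3 != 2: 0 + count([2, 5, 5, 3, 1, 4, 3], 2)
lst[0]=2 == 2: 1 + count([5, 5, 3, 1, 4, 3], 2)
lst[0]=5 != 2: 0 + count([5, 3, 1, 4, 3], 2)
lst[0]=5 != 2: 0 + count([3, 1, 4, 3], 2)
lst[0]=3 != 2: 0 + count([1, 4, 3], 2)
lst[0]=1 != 2: 0 + count([4, 3], 2)
lst[0]=4 != 2: 0 + count([3], 2)
lst[0]=3 != 2: 0 + count([], 2)
= 1


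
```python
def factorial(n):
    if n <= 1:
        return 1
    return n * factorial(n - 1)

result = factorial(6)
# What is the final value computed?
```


factorial(6)
= 6 * factorial(5)
= 6 * 5 * factorial(4)
= 6 * 5 * 4 * factorial(3)
= 6 * 5 * 4 * 3 * factorial(2)
= 6 * 5 * 4 * 3 * 2 * factorial(1)
= 6 * 5 * 4 * 3 * 2 * 1
= 720


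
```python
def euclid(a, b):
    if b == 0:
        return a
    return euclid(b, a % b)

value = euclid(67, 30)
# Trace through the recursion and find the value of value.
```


euclid(67, 30)
= euclid(30, 67 % 30) = euclid(30, 7)
= euclid(7, 30 % 7) = euclid(7, 2)
= euclid(2, 7 % 2) = euclid(2, 1)
= euclid(1, 2 % 1) = euclid(1, 0)
b == 0, return a = 1


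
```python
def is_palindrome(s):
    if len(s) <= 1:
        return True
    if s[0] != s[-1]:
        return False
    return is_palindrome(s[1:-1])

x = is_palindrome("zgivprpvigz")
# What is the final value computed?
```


is_palindrome("zgivprpvigz")
"zgivprpvigz": s[0]='z' == s[-1]='z' -> is_palindrome("givprpvig")
"givprpvig": s[0]='g' == s[-1]='g' -> is_palindrome("ivprpvi")
"ivprpvi": s[0]='i' == s[-1]='i' -> is_palindrome("vprpv")
"vprpv": s[0]='v' == s[-1]='v' -> is_palindrome("prp")
"prp": s[0]='p' == s[-1]='p' -> is_palindrome("r")
"r": len <= 1 -> True
= True


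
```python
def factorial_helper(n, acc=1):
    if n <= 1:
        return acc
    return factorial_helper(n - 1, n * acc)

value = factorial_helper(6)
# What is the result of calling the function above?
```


factorial_helper(6, 1)
= factorial_helper(5, 6 * 1) = factorial_helper(5, 6)
= factorial_helper(4, 5 * 6) = factorial_helper(4, 30)
= factorial_helper(3, 4 * 30) = factorial_helper(3, 120)
= factorial_helper(2, 3 * 120) = factorial_helper(2, 360)
= factorial_helper(1, 2 * 360) = factorial_helper(1, 720)
n <= 1, return acc = 720


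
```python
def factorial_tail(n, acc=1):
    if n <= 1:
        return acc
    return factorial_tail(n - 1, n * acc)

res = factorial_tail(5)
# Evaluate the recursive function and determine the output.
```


factorial_tail(5, 1)
= factorial_tail(4, 5 * 1) = factorial_tail(4, 5)
= factorial_tail(3, 4 * 5) = factorial_tail(3, 20)
= factorial_tail(2, 3 * 20) = factorial_tail(2, 60)
= factorial_tail(1, 2 * 60) = factorial_tail(1, 120)
n <= 1, return acc = 120


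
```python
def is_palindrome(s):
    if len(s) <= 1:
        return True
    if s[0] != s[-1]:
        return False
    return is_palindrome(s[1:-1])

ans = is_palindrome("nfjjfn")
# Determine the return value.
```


is_palindrome("nfjjfn")
"nfjjfn": s[0]='n' == s[-1]='n' -> is_palindrome("fjjf")
"fjjf": s[0]='f' == s[-1]='f' -> is_palindrome("jj")
"jj": s[0]='j' == s[-1]='j' -> is_palindrome("")
"": len <= 1 -> True
= True


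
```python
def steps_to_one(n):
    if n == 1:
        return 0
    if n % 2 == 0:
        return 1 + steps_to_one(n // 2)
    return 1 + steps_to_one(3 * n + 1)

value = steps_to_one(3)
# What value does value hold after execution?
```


steps_to_one(3)
3 is odd -> 3*3+1 = 10 -> steps_to_one(10)
10 is even -> steps_to_one(5)
5 is odd -> 3*5+1 = 16 -> steps_to_one(16)
16 is even -> steps_to_one(8)
8 is even -> steps_to_one(4)
4 is even -> steps_to_one(2)
2 is even -> steps_to_one(1)
Reached 1 after 7 steps
= 7


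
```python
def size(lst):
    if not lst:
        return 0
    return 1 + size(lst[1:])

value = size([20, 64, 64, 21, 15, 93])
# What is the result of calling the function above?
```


size([20, 64, 64, 21, 15, 93])
= 1 + size([64, 64, 21, 15, 93])
= 1 + 1 + size([64, 21, 15, 93])
= 1 + 1 + 1 + size([21, 15, 93])
= 1 + 1 + 1 + 1 + size([15, 93])
= 1 + 1 + 1 + 1 + 1 + size([93])
= 1 + 1 + 1 + 1 + 1 + 1 + size([])
= 1 + 1 + 1 + 1 + 1 + 1 + 0
= 6


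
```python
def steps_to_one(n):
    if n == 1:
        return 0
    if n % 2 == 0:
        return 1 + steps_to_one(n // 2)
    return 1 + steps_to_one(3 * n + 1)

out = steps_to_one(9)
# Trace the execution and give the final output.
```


steps_to_one(9)
9 is odd -> 3*9+1 = 28 -> steps_to_one(28)
28 is even -> steps_to_one(14)
14 is even -> steps_to_one(7)
7 is odd -> 3*7+1 = 22 -> steps_to_one(22)
22 is even -> steps_to_one(11)
11 is odd -> 3*11+1 = 34 -> steps_to_one(34)
34 is even -> steps_to_one(17)
17 is odd -> 3*17+1 = 52 -> steps_to_one(52)
52 is even -> steps_to_one(26)
26 is even -> steps_to_one(13)
13 is odd -> 3*13+1 = 40 -> steps_to_one(40)
40 is even -> steps_to_one(20)
20 is even -> steps_to_one(10)
10 is even -> steps_to_one(5)
5 is odd -> 3*5+1 = 16 -> steps_to_one(16)
16 is even -> steps_to_one(8)
8 is even -> steps_to_one(4)
4 is even -> steps_to_one(2)
2 is even -> steps_to_one(1)
Reached 1 after 19 steps
= 19


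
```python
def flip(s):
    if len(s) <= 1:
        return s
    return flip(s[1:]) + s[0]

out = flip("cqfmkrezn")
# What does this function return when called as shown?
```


flip("cqfmkrezn")
= flip("qfmkrezn") + "c"
= flip("fmkrezn") + "q" + "c"
= flip("mkrezn") + "f" + "q" + "c"
= flip("krezn") + "m" + "f" + "q" + "c"
= flip("rezn") + "k" + "m" + "f" + "q" + "c"
= flip("ezn") + "r" + "k" + "m" + "f" + "q" + "c"
= flip("zn") + "e" + "r" + "k" + "m" + "f" + "q" + "c"
= flip("n") + "z" + "e" + "r" + "k" + "m" + "f" + "q" + "c"
= "n" + "z" + "e" + "r" + "k" + "m" + "f" + "q" + "c"
= "nzerkmfqc"


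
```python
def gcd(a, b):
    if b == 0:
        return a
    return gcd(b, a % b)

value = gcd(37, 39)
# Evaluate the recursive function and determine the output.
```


gcd(37, 39)
= gcd(39, 37 % 39) = gcd(39, 37)
= gcd(37, 39 % 37) = gcd(37, 2)
= gcd(2, 37 % 2) = gcd(2, 1)
= gcd(1, 2 % 1) = gcd(1, 0)
b == 0, return a = 1


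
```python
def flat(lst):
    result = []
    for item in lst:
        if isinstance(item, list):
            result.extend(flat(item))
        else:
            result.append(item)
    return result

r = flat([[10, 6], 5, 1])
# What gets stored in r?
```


flat([[10, 6], 5, 1])
Processing each element:
  [10, 6] is a list -> flat recursively -> [10, 6]
  5 is not a list -> append 5
  1 is not a list -> append 1
= [10, 6, 5, 1]


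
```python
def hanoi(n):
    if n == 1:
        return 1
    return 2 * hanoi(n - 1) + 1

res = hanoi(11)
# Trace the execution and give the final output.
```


hanoi(11)
= 2 * hanoi(10) + 1
= 2 * (2 * hanoi(9) + 1) + 1
= 2 * (2 * (2 * hanoi(8) + 1) + 1) + 1
= 2 * (2 * (2 * (2 * hanoi(7) + 1) + 1) + 1) + 1
= 2 * (2 * (2 * (2 * (2 * hanoi(6) + 1) + 1) + 1) + 1) + 1
= 2 * (2 * (2 * (2 * (2 * (2 * hanoi(5) + 1) + 1) + 1) + 1) + 1) + 1
= 2 * (2 * (2 * (2 * (2 * (2 * (2 * hanoi(4) + 1) + 1) + 1) + 1) + 1) + 1) + 1
= 2 * (2 * (2 * (2 * (2 * (2 * (2 * (2 * hanoi(3) + 1) + 1) + 1) + 1) + 1) + 1) + 1) + 1
= 2 * (2 * (2 * (2 * (2 * (2 * (2 * (2 * (2 * hanoi(2) + 1) + 1) + 1) + 1) + 1) + 1) + 1) + 1) + 1
= 2 * (2 * (2 * (2 * (2 * (2 * (2 * (2 * (2 * (2 * hanoi(1) + 1) + 1) + 1) + 1) + 1) + 1) + 1) + 1) + 1) + 1
Now compute bottom-up:
hanoi(1) = 1
hanoi(2) = 2 * 1 + 1 = 3
hanoi(3) = 2 * 3 + 1 = 7
hanoi(4) = 2 * 7 + 1 = 15
hanoi(5) = 2 * 15 + 1 = 31
hanoi(6) = 2 * 31 + 1 = 63
hanoi(7) = 2 * 63 + 1 = 127
hanoi(8) = 2 * 127 + 1 = 255
hanoi(9) = 2 * 255 + 1 = 511
hanoi(10) = 2 * 511 + 1 = 1023
hanoi(11) = 2 * 1023 + 1 = 2047
= 2047


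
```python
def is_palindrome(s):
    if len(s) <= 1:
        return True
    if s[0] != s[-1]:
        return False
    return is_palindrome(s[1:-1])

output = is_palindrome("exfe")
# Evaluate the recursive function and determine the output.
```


is_palindrome("exfe")
"exfe": s[0]='e' == s[-1]='e' -> is_palindrome("xf")
"xf": s[0]='x' != s[-1]='f' -> False
= False


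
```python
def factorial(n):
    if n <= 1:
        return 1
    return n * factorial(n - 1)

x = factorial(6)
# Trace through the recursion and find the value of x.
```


factorial(6)
= 6 * factorial(5)
= 6 * 5 * factorial(4)
= 6 * 5 * 4 * factorial(3)
= 6 * 5 * 4 * 3 * factorial(2)
= 6 * 5 * 4 * 3 * 2 * factorial(1)
= 6 * 5 * 4 * 3 * 2 * 1
= 720


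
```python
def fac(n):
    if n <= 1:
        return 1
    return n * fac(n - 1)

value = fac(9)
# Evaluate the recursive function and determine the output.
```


fac(9)
= 9 * fac(8)
= 9 * 8 * fac(7)
= 9 * 8 * 7 * fac(6)
= 9 * 8 * 7 * 6 * fac(5)
= 9 * 8 * 7 * 6 * 5 * fac(4)
= 9 * 8 * 7 * 6 * 5 * 4 * fac(3)
= 9 * 8 * 7 * 6 * 5 * 4 * 3 * fac(2)
= 9 * 8 * 7 * 6 * 5 * 4 * 3 * 2 * fac(1)
= 9 * 8 * 7 * 6 * 5 * 4 * 3 * 2 * 1
= 362880


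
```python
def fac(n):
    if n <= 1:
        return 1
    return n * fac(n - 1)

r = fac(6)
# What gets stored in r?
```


fac(6)
= 6 * fac(5)
= 6 * 5 * fac(4)
= 6 * 5 * 4 * fac(3)
= 6 * 5 * 4 * 3 * fac(2)
= 6 * 5 * 4 * 3 * 2 * fac(1)
= 6 * 5 * 4 * 3 * 2 * 1
= 720


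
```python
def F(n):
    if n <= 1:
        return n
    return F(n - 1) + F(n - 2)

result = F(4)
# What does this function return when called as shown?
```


F(4)
= F(3) + F(2)
= (F(2) + F(1)) + F(2)
Computing bottom-up: F(0)=0, F(1)=1, F(2)=1, F(3)=2, F(4)=3
= 3


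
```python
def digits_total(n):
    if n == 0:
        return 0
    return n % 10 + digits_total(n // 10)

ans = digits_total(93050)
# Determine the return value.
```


digits_total(93050)
= 0 + digits_total(9305)
= 0 + 5 + digits_total(930)
= 0 + 5 + 0 + digits_total(93)
= 0 + 5 + 0 + 3 + digits_total(9)
= 0 + 5 + 0 + 3 + 9 + digits_total(0)
= 0 + 5 + 0 + 3 + 9 + 0
= 17
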